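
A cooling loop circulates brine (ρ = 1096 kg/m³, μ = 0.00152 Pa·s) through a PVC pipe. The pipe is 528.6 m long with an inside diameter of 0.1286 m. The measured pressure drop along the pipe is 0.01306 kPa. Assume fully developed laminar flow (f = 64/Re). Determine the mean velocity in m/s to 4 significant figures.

For laminar flow, f = 64/Re with Re = ρVD/μ, so Darcy-Weisbach reduces to ΔP = 32μLV/D². Solving for V: V = ΔP·D²/(32μL) = 13.06·(0.1286)²/(32·0.00152·528.6) = 0.0084 m/s.
Check: Re = ρVD/μ = 1096·0.0084·0.1286/0.00152 = 779 < 2300, so the laminar assumption holds.

V ≈ 0.008400 m/s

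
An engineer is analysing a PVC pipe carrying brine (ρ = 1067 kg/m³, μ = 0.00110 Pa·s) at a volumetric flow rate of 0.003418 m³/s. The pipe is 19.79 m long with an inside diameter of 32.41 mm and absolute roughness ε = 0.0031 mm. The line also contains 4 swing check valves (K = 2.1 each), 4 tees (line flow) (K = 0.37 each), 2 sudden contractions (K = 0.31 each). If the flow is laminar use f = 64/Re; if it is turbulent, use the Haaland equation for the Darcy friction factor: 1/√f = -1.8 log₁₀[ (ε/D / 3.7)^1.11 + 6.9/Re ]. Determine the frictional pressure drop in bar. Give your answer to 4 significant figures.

Cross-sectional area A = πD²/4 = π(0.03241)²/4 = 0.000825 m²; mean velocity V = Q/A = 0.003418/0.000825 = 4.143 m/s.
Reynolds number Re = ρVD/μ = 1067 · 4.143 · 0.03241 / 0.0011 = 1.302e+05.
Re > 4000 → turbulent. Relative roughness ε/D = 3.1e-06/0.03241 = 9.56e-05. Haaland: 1/√f = -1.8 log₁₀[(9.56e-05/3.7)^1.11 + 6.9/1.302e+05] = -1.8 log₁₀[8.09e-06 + 5.3e-05] = 7.586, so f = 0.01738.
Total minor-loss coefficient ΣK = 4·2.1 + 4·0.37 + 2·0.31 = 10.5.
ΔP = [f·L/D + ΣK]·(ρV²/2) = [0.01738·19.79/0.03241 + 10.5]·(1067·4.143²/2) = [10.61 + 10.5]·9158 = 1.933e+05 Pa.
ΔP = 1.933e+05 Pa = 1.933 bar.

ΔP ≈ 1.933 bar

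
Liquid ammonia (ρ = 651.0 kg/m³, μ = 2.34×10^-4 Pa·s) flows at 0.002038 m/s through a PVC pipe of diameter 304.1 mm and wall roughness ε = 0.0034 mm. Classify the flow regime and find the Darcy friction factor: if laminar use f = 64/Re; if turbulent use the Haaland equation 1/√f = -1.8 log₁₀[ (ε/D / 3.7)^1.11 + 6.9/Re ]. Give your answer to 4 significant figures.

Re = ρVD/μ = 651·0.002038·0.3041/0.000234 = 1724.
Re < 2300 → laminar, so f = 64/Re = 0.03712 (roughness is irrelevant in laminar flow).

f ≈ 0.03712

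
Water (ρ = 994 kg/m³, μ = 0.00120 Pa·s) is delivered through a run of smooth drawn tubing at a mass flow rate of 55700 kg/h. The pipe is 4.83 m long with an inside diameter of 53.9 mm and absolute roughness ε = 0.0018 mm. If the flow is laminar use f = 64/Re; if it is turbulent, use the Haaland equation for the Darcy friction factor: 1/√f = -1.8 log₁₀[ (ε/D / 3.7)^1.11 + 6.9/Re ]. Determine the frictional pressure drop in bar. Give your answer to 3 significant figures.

ṁ = 55700 kg/h = 55700/3600 = 15.47 kg/s.
A = πD²/4 = π(0.0539)²/4 = 0.002282 m²; mean velocity V = ṁ/(ρA) = 15.47/(994 · 0.002282) = 6.822 m/s.
Reynolds number Re = ρVD/μ = 994 · 6.822 · 0.0539 / 0.0012 = 3.046e+05.
Re > 4000 → turbulent. Relative roughness ε/D = 1.8e-06/0.0539 = 3.34e-05. Haaland: 1/√f = -1.8 log₁₀[(3.34e-05/3.7)^1.11 + 6.9/3.046e+05] = -1.8 log₁₀[2.52e-06 + 2.27e-05] = 8.278, so f = 0.01459.
Darcy-Weisbach: ΔP = f(L/D)(ρV²/2) = 0.01459·(4.83/0.0539)·(994·6.822²/2) = 0.01459·89.61·2.313e+04 = 3.024e+04 Pa.
ΔP = 3.024e+04 Pa = 0.302 bar.

ΔP ≈ 0.302 bar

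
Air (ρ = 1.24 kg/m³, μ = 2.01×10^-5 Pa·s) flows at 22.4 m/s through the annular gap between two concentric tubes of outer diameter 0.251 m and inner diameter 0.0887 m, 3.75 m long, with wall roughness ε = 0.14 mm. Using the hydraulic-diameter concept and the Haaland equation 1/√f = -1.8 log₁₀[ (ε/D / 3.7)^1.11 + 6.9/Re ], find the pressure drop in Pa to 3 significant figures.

Hydraulic diameter D_h = 4A/P = D_o - D_i = 0.251 - 0.0887 = 0.1623 m.
Re = ρVD_h/μ = 1.24·22.4·0.1623/2.01e-05 = 2.243e+05.
ε/D_h = 0.00014/0.1623 = 0.000863; Haaland gives 1/√f = -1.8 log₁₀[9.29e-05+3.08e-05] = 7.034, so f = 0.02021.
ΔP = f(L/D_h)(ρV²/2) = 0.02021·3.75/0.1623·311.1 = 145.3 Pa.

ΔP ≈ 145 Pa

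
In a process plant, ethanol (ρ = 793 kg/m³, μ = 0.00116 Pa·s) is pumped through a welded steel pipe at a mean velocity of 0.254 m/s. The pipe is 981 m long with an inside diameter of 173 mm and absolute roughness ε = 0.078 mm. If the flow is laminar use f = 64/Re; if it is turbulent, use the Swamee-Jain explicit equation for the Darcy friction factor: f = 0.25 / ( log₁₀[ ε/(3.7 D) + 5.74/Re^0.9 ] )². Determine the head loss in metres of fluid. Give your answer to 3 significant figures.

Reynolds number Re = ρVD/μ = 793 · 0.254 · 0.173 / 0.00116 = 3.004e+04.
Re > 4000 → turbulent. Relative roughness ε/D = 7.8e-05/0.173 = 0.000451. Swamee-Jain: f = 0.25/(log₁₀[0.000451/3.7 + 5.74/3.004e+04^0.9])² = 0.25/(log₁₀[0.000122 + 0.000536])² = 0.25/(-3.182)² = 0.02469.
Darcy-Weisbach: ΔP = f(L/D)(ρV²/2) = 0.02469·(981/0.173)·(793·0.254²/2) = 0.02469·5671·25.58 = 3582 Pa.
Head loss h_f = ΔP/(ρg) = 3582/(793·9.81) = 0.460 m.

h_f ≈ 0.460 m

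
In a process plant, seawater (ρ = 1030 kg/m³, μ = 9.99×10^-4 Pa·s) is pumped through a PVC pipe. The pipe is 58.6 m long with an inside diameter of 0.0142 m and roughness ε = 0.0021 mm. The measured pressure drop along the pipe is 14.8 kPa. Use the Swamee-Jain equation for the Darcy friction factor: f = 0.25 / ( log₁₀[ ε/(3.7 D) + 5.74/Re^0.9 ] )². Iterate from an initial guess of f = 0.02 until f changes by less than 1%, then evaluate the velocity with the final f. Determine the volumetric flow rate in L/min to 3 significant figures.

Rearranging Darcy-Weisbach: V = √(2·ΔP·D/(f·L·ρ)). With ε/D = 2.1e-06/0.0142 = 0.000148, iterate starting from f = 0.02:
  f = 0.02 → V = √(2·1.48e+04·0.0142/(0.02·58.6·1030)) = 0.5901 m/s; Re = ρVD/μ = 8639; f → 0.0325
  f = 0.0325 → V = 0.4629 m/s; Re = 6777; f → 0.03479
  f = 0.03479 → V = 0.4474 m/s; Re = 6550; f → 0.03513
Converged (Δf/f < 1%). With the final f = 0.03513: V = √(2·1.48e+04·0.0142/(0.03513·58.6·1030)) = 0.4452 m/s.
Q = V·A = 0.4452·(π/4·0.0142²) = 7.051e-05 m³/s = 4.23 L/min.

Q ≈ 4.23 L/min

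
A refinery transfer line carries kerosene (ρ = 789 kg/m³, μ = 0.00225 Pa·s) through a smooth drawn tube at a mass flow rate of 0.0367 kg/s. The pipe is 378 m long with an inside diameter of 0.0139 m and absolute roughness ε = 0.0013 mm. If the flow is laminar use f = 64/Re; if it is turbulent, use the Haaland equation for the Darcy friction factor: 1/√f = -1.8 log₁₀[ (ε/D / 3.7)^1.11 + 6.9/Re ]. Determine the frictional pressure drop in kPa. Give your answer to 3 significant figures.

A = πD²/4 = π(0.0139)²/4 = 0.0001517 m²; mean velocity V = ṁ/(ρA) = 0.0367/(789 · 0.0001517) = 0.3065 m/s.
Reynolds number Re = ρVD/μ = 789 · 0.3065 · 0.0139 / 0.00225 = 1494.
Re < 2300 → laminar flow, so f = 64/Re = 64/1494 = 0.04284 (the turbulent correlation is not needed).
Darcy-Weisbach: ΔP = f(L/D)(ρV²/2) = 0.04284·(378/0.0139)·(789·0.3065²/2) = 0.04284·2.719e+04·37.07 = 4.318e+04 Pa.
ΔP = 4.318e+04 Pa = 43.2 kPa.

ΔP ≈ 43.2 kPa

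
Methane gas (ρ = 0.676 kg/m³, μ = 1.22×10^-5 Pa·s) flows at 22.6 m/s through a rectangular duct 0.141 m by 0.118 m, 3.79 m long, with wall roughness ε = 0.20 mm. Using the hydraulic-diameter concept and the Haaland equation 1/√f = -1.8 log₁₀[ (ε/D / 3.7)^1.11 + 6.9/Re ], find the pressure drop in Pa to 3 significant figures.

Hydraulic diameter D_h = 4A/P = 4·(0.141·0.118)/(2·(0.141+0.118)) = 0.06655/0.518 = 0.1285 m.
Re = ρVD_h/μ = 0.676·22.6·0.1285/1.22e-05 = 1.609e+05.
ε/D_h = 0.0002/0.1285 = 0.00156; Haaland gives 1/√f = -1.8 log₁₀[0.000179+4.29e-05] = 6.577, so f = 0.02312.
ΔP = f(L/D_h)(ρV²/2) = 0.02312·3.79/0.1285·172.6 = 117.7 Pa.

ΔP ≈ 118 Pa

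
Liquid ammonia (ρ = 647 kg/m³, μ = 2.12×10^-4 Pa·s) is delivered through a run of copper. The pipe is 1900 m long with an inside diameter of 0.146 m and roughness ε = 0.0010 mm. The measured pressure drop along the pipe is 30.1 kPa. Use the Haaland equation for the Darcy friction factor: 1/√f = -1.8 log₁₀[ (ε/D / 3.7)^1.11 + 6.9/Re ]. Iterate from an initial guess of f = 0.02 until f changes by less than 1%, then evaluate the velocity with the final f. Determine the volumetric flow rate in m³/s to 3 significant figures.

Rearranging Darcy-Weisbach: V = √(2·ΔP·D/(f·L·ρ)). With ε/D = 1e-06/0.146 = 6.85e-06, iterate starting from f = 0.02:
  f = 0.02 → V = √(2·3.01e+04·0.146/(0.02·1900·647)) = 0.5979 m/s; Re = ρVD/μ = 2.664e+05; f → 0.01472
  f = 0.01472 → V = 0.697 m/s; Re = 3.106e+05; f → 0.01431
  f = 0.01431 → V = 0.707 m/s; Re = 3.15e+05; f → 0.01427
Converged (Δf/f < 1%). With the final f = 0.01427: V = √(2·3.01e+04·0.146/(0.01427·1900·647)) = 0.7079 m/s.
Q = V·A = 0.7079·(π/4·0.146²) = 0.01185 m³/s = 0.0119 m³/s.

Q ≈ 0.0119 m³/s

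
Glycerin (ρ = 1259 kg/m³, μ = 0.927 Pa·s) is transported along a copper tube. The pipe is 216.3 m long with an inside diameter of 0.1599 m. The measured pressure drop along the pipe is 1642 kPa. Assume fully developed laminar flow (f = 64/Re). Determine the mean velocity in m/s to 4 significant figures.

V ≈ 6.543 m/s

For laminar flow, f = 64/Re with Re = ρVD/μ, so Darcy-Weisbach reduces to ΔP = 32μLV/D². Solving for V: V = ΔP·D²/(32μL) = 1.642e+06·(0.1599)²/(32·0.927·216.3) = 6.543 m/s.
Check: Re = ρVD/μ = 1259·6.543·0.1599/0.927 = 1421 < 2300, so the laminar assumption holds.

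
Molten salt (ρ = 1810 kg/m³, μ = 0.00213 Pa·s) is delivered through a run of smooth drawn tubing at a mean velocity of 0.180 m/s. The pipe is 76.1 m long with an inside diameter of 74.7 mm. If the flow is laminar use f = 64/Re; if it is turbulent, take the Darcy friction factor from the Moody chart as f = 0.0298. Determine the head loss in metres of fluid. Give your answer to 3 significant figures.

Reynolds number Re = ρVD/μ = 1810 · 0.18 · 0.0747 / 0.00213 = 1.143e+04.
Re > 4000 → turbulent; use the Moody-chart value f = 0.0298.
Darcy-Weisbach: ΔP = f(L/D)(ρV²/2) = 0.0298·(76.1/0.0747)·(1810·0.18²/2) = 0.0298·1019·29.32 = 890.2 Pa.
Head loss h_f = ΔP/(ρg) = 890.2/(1810·9.81) = 0.0501 m.

h_f ≈ 0.0501 m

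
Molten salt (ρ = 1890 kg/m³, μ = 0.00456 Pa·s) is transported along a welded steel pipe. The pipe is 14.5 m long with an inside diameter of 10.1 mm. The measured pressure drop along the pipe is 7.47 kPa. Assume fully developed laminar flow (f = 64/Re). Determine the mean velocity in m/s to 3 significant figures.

For laminar flow, f = 64/Re with Re = ρVD/μ, so Darcy-Weisbach reduces to ΔP = 32μLV/D². Solving for V: V = ΔP·D²/(32μL) = 7470·(0.0101)²/(32·0.00456·14.5) = 0.3601 m/s.
Check: Re = ρVD/μ = 1890·0.3601·0.0101/0.00456 = 1508 < 2300, so the laminar assumption holds.

V ≈ 0.360 m/s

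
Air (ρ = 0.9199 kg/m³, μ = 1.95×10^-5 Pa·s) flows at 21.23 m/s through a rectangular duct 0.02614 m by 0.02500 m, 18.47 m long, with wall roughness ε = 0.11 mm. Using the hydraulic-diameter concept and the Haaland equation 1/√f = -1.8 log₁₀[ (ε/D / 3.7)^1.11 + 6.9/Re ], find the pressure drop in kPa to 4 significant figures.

Hydraulic diameter D_h = 4A/P = 4·(0.02614·0.025)/(2·(0.02614+0.025)) = 0.002614/0.1023 = 0.02556 m.
Re = ρVD_h/μ = 0.9199·21.23·0.02556/1.95e-05 = 2.56e+04.
ε/D_h = 0.00011/0.02556 = 0.0043; Haaland gives 1/√f = -1.8 log₁₀[0.000553+0.00027] = 5.552, so f = 0.03244.
ΔP = f(L/D_h)(ρV²/2) = 0.03244·18.47/0.02556·207.3 = 4859 Pa.
ΔP = 4.859 kPa.

ΔP ≈ 4.859 kPa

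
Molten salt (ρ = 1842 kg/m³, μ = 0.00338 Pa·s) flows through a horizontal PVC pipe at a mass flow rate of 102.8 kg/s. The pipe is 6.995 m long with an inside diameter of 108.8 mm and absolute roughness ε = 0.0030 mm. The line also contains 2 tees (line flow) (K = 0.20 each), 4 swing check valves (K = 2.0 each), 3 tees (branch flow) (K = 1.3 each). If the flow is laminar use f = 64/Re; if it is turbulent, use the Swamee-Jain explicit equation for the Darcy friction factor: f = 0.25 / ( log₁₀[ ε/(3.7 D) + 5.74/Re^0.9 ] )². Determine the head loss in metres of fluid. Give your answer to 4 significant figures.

h_f ≈ 24.28 m

A = πD²/4 = π(0.1088)²/4 = 0.009297 m²; mean velocity V = ṁ/(ρA) = 102.8/(1842 · 0.009297) = 6.003 m/s.
Reynolds number Re = ρVD/μ = 1842 · 6.003 · 0.1088 / 0.00338 = 3.559e+05.
Re > 4000 → turbulent. Relative roughness ε/D = 3e-06/0.1088 = 2.76e-05. Swamee-Jain: f = 0.25/(log₁₀[2.76e-05/3.7 + 5.74/3.559e+05^0.9])² = 0.25/(log₁₀[7.45e-06 + 5.79e-05])² = 0.25/(-4.185)² = 0.01428.
Total minor-loss coefficient ΣK = 2·0.2 + 4·2 + 3·1.3 = 12.3.
ΔP = [f·L/D + ΣK]·(ρV²/2) = [0.01428·6.995/0.1088 + 12.3]·(1842·6.003²/2) = [0.9178 + 12.3]·3.319e+04 = 4.387e+05 Pa.
Head loss h_f = ΔP/(ρg) = 4.387e+05/(1842·9.81) = 24.28 m.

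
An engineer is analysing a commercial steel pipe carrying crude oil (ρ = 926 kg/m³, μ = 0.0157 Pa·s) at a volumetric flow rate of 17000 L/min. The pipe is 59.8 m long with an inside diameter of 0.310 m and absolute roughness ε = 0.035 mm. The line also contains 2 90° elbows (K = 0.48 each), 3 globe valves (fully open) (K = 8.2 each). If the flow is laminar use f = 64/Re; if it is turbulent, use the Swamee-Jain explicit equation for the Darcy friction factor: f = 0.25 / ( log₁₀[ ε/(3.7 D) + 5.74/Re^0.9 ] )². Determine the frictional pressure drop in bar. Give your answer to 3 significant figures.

ΔP ≈ 1.92 bar

Q = 17000 L/min = 17000/60000 = 0.2833 m³/s.
Cross-sectional area A = πD²/4 = π(0.31)²/4 = 0.07548 m²; mean velocity V = Q/A = 0.2833/0.07548 = 3.754 m/s.
Reynolds number Re = ρVD/μ = 926 · 3.754 · 0.31 / 0.0157 = 6.864e+04.
Re > 4000 → turbulent. Relative roughness ε/D = 3.5e-05/0.31 = 0.000113. Swamee-Jain: f = 0.25/(log₁₀[0.000113/3.7 + 5.74/6.864e+04^0.9])² = 0.25/(log₁₀[3.05e-05 + 0.000255])² = 0.25/(-3.545)² = 0.0199.
Total minor-loss coefficient ΣK = 2·0.48 + 3·8.2 = 25.6.
ΔP = [f·L/D + ΣK]·(ρV²/2) = [0.0199·59.8/0.31 + 25.6]·(926·3.754²/2) = [3.838 + 25.6]·6525 = 1.918e+05 Pa.
ΔP = 1.918e+05 Pa = 1.92 bar.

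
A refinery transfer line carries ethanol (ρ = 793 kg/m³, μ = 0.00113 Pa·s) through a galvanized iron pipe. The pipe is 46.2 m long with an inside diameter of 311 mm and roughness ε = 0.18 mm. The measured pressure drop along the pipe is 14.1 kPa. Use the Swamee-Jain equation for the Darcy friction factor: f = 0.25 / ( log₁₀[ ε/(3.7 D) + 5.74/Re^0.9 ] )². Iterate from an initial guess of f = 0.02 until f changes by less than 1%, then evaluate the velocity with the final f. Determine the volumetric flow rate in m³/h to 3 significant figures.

Q ≈ 999 m³/h

Rearranging Darcy-Weisbach: V = √(2·ΔP·D/(f·L·ρ)). With ε/D = 0.00018/0.311 = 0.000579, iterate starting from f = 0.02:
  f = 0.02 → V = √(2·1.41e+04·0.311/(0.02·46.2·793)) = 3.46 m/s; Re = ρVD/μ = 7.551e+05; f → 0.01796
  f = 0.01796 → V = 3.651 m/s; Re = 7.968e+05; f → 0.01793
Converged (Δf/f < 1%). With the final f = 0.01793: V = √(2·1.41e+04·0.311/(0.01793·46.2·793)) = 3.654 m/s.
Q = V·A = 3.654·(π/4·0.311²) = 0.2776 m³/s = 999 m³/h.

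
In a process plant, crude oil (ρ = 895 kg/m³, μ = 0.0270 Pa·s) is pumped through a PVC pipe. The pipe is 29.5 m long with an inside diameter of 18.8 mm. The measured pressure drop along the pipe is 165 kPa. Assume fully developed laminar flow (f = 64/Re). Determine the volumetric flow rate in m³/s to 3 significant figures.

Q ≈ 6.35×10^-4 m³/s

For laminar flow, f = 64/Re with Re = ρVD/μ, so Darcy-Weisbach reduces to ΔP = 32μLV/D². Solving for V: V = ΔP·D²/(32μL) = 1.65e+05·(0.0188)²/(32·0.027·29.5) = 2.288 m/s.
Check: Re = ρVD/μ = 895·2.288·0.0188/0.027 = 1426 < 2300, so the laminar assumption holds.
Q = V·A = 2.288·(π/4·0.0188²) = 0.0006351 m³/s = 6.35×10^-4 m³/s.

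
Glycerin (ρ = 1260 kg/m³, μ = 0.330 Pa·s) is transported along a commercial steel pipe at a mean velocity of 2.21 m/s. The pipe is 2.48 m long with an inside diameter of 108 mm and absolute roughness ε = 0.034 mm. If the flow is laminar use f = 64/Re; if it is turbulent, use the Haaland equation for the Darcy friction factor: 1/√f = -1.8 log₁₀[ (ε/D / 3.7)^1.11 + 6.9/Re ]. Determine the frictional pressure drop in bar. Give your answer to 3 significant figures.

ΔP ≈ 0.0496 bar

Reynolds number Re = ρVD/μ = 1260 · 2.21 · 0.108 / 0.33 = 911.3.
Re < 2300 → laminar flow, so f = 64/Re = 64/911.3 = 0.07023 (the turbulent correlation is not needed).
Darcy-Weisbach: ΔP = f(L/D)(ρV²/2) = 0.07023·(2.48/0.108)·(1260·2.21²/2) = 0.07023·22.96·3077 = 4962 Pa.
ΔP = 4962 Pa = 0.0496 bar.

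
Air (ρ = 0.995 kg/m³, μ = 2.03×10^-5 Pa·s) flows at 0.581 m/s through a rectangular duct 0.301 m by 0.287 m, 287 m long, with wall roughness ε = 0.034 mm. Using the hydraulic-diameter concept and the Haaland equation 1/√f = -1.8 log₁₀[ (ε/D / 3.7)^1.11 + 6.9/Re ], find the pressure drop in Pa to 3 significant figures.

Hydraulic diameter D_h = 4A/P = 4·(0.301·0.287)/(2·(0.301+0.287)) = 0.3455/1.176 = 0.2938 m.
Re = ρVD_h/μ = 0.995·0.581·0.2938/2.03e-05 = 8368.
ε/D_h = 3.4e-05/0.2938 = 0.000116; Haaland gives 1/√f = -1.8 log₁₀[9.99e-06+0.000825] = 5.541, so f = 0.03257.
ΔP = f(L/D_h)(ρV²/2) = 0.03257·287/0.2938·0.1679 = 5.342 Pa.

ΔP ≈ 5.34 Pa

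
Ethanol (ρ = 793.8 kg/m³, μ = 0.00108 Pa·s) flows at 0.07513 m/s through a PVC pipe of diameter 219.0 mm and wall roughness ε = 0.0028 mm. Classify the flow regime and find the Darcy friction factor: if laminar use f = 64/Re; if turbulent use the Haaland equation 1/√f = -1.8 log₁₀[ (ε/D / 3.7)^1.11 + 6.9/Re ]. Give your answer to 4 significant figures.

f ≈ 0.02935

Re = ρVD/μ = 793.8·0.07513·0.219/0.00108 = 1.209e+04.
Re > 4000 → turbulent. ε/D = 2.8e-06/0.219 = 1.28e-05; Haaland: 1/√f = -1.8 log₁₀[8.66e-07 + 0.000571] = 5.837, so f = 0.02935.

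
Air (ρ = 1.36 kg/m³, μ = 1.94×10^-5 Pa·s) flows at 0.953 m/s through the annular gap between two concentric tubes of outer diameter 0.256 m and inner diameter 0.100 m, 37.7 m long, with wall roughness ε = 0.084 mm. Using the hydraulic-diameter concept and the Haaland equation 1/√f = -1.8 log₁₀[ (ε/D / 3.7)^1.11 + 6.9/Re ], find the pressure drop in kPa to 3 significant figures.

Hydraulic diameter D_h = 4A/P = D_o - D_i = 0.256 - 0.1 = 0.156 m.
Re = ρVD_h/μ = 1.36·0.953·0.156/1.94e-05 = 1.042e+04.
ε/D_h = 8.4e-05/0.156 = 0.000538; Haaland gives 1/√f = -1.8 log₁₀[5.51e-05+0.000662] = 5.66, so f = 0.03122.
ΔP = f(L/D_h)(ρV²/2) = 0.03122·37.7/0.156·0.6176 = 4.659 Pa.
ΔP = 0.00466 kPa.

ΔP ≈ 0.00466 kPa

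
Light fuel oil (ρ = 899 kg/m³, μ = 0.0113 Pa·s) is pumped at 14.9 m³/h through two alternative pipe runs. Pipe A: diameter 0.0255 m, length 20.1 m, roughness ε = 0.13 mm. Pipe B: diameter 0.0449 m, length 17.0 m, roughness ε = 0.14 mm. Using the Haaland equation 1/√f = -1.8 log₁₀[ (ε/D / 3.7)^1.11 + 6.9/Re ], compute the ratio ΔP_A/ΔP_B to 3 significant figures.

Pipe A: V = Q/A = 0.004139/0.0005107 = 8.104 m/s; Re = 1.644e+04; ε/D = 0.0051; Haaland → f = 0.03514; ΔP_A = f(L/D)(ρV²/2) = 8.177e+05 Pa.
Pipe B: V = Q/A = 0.004139/0.001583 = 2.614 m/s; Re = 9337; ε/D = 0.00312; Haaland → f = 0.0355; ΔP_B = f(L/D)(ρV²/2) = 4.128e+04 Pa.
ΔP_A/ΔP_B = 8.177e+05/4.128e+04 = 19.8.

ΔP_A/ΔP_B ≈ 19.8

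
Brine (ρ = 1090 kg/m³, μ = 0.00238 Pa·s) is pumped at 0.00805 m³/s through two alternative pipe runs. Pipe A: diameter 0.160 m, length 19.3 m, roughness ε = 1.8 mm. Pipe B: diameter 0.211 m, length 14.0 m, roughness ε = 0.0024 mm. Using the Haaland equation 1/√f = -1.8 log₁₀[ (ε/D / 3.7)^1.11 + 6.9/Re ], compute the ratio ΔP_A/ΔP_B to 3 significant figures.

Pipe A: V = Q/A = 0.00805/0.02011 = 0.4004 m/s; Re = 2.934e+04; ε/D = 0.0112; Haaland → f = 0.04127; ΔP_A = f(L/D)(ρV²/2) = 434.9 Pa.
Pipe B: V = Q/A = 0.00805/0.03497 = 0.2302 m/s; Re = 2.225e+04; ε/D = 1.14e-05; Haaland → f = 0.02509; ΔP_B = f(L/D)(ρV²/2) = 48.09 Pa.
ΔP_A/ΔP_B = 434.9/48.09 = 9.05.

ΔP_A/ΔP_B ≈ 9.05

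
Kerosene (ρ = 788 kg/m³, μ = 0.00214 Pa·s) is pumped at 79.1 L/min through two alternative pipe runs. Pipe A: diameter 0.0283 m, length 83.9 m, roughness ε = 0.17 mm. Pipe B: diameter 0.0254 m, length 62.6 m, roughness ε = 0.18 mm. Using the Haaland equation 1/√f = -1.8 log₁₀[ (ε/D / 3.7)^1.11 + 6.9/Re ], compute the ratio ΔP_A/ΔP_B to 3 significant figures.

ΔP_A/ΔP_B ≈ 0.756

Pipe A: V = Q/A = 0.001318/0.000629 = 2.096 m/s; Re = 2.184e+04; ε/D = 0.00601; Haaland → f = 0.03542; ΔP_A = f(L/D)(ρV²/2) = 1.817e+05 Pa.
Pipe B: V = Q/A = 0.001318/0.0005067 = 2.602 m/s; Re = 2.433e+04; ε/D = 0.00709; Haaland → f = 0.03658; ΔP_B = f(L/D)(ρV²/2) = 2.405e+05 Pa.
ΔP_A/ΔP_B = 1.817e+05/2.405e+05 = 0.756.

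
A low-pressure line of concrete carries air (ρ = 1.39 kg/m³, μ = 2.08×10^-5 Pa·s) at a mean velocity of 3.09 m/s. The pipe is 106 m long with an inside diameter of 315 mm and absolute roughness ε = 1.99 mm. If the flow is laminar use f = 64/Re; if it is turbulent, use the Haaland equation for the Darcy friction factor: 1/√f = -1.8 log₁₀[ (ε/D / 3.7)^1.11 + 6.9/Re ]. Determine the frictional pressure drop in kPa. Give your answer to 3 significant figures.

Reynolds number Re = ρVD/μ = 1.39 · 3.09 · 0.315 / 2.08e-05 = 6.505e+04.
Re > 4000 → turbulent. Relative roughness ε/D = 0.00199/0.315 = 0.00632. Haaland: 1/√f = -1.8 log₁₀[(0.00632/3.7)^1.11 + 6.9/6.505e+04] = -1.8 log₁₀[0.000847 + 0.000106] = 5.438, so f = 0.03382.
Darcy-Weisbach: ΔP = f(L/D)(ρV²/2) = 0.03382·(106/0.315)·(1.39·3.09²/2) = 0.03382·336.5·6.636 = 75.53 Pa.
ΔP = 75.53 Pa = 0.0755 kPa.

ΔP ≈ 0.0755 kPa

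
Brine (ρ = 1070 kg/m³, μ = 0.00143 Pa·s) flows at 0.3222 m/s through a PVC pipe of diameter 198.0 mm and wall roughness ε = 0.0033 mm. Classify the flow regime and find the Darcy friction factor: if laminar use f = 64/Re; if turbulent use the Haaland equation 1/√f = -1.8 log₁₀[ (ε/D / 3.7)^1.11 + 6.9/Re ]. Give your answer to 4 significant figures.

Re = ρVD/μ = 1070·0.3222·0.198/0.00143 = 4.774e+04.
Re > 4000 → turbulent. ε/D = 3.3e-06/0.198 = 1.67e-05; Haaland: 1/√f = -1.8 log₁₀[1.16e-06 + 0.000145] = 6.906, so f = 0.02097.

f ≈ 0.02097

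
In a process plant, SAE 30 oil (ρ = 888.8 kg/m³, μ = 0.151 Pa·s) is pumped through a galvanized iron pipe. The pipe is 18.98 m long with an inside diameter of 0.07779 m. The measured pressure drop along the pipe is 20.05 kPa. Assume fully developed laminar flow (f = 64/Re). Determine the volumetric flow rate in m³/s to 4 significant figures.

For laminar flow, f = 64/Re with Re = ρVD/μ, so Darcy-Weisbach reduces to ΔP = 32μLV/D². Solving for V: V = ΔP·D²/(32μL) = 2.005e+04·(0.07779)²/(32·0.151·18.98) = 1.323 m/s.
Check: Re = ρVD/μ = 888.8·1.323·0.07779/0.151 = 605.7 < 2300, so the laminar assumption holds.
Q = V·A = 1.323·(π/4·0.07779²) = 0.006287 m³/s = 0.006287 m³/s.

Q ≈ 0.006287 m³/s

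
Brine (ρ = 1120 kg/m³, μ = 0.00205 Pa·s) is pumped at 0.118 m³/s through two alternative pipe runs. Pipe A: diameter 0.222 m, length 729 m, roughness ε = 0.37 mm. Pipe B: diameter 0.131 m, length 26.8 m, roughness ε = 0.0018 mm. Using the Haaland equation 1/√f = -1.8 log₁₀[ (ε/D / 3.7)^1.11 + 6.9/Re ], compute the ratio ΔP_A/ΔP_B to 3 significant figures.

Pipe A: V = Q/A = 0.118/0.03871 = 3.048 m/s; Re = 3.697e+05; ε/D = 0.00167; Haaland → f = 0.02286; ΔP_A = f(L/D)(ρV²/2) = 3.907e+05 Pa.
Pipe B: V = Q/A = 0.118/0.01348 = 8.755 m/s; Re = 6.266e+05; ε/D = 1.37e-05; Haaland → f = 0.01274; ΔP_B = f(L/D)(ρV²/2) = 1.118e+05 Pa.
ΔP_A/ΔP_B = 3.907e+05/1.118e+05 = 3.49.

ΔP_A/ΔP_B ≈ 3.49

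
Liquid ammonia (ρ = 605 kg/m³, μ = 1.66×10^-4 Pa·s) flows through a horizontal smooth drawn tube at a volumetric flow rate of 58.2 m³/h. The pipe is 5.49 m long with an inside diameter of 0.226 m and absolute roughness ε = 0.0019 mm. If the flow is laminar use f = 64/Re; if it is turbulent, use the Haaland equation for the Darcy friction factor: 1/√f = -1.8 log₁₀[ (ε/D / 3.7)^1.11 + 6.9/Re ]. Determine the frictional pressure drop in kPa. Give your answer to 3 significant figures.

Q = 58.2 m³/h = 58.2/3600 = 0.01617 m³/s.
Cross-sectional area A = πD²/4 = π(0.226)²/4 = 0.04011 m²; mean velocity V = Q/A = 0.01617/0.04011 = 0.403 m/s.
Reynolds number Re = ρVD/μ = 605 · 0.403 · 0.226 / 0.000166 = 3.319e+05.
Re > 4000 → turbulent. Relative roughness ε/D = 1.9e-06/0.226 = 8.41e-06. Haaland: 1/√f = -1.8 log₁₀[(8.41e-06/3.7)^1.11 + 6.9/3.319e+05] = -1.8 log₁₀[5.44e-07 + 2.08e-05] = 8.408, so f = 0.01415.
Darcy-Weisbach: ΔP = f(L/D)(ρV²/2) = 0.01415·(5.49/0.226)·(605·0.403²/2) = 0.01415·24.29·49.13 = 16.88 Pa.
ΔP = 16.88 Pa = 0.0169 kPa.

ΔP ≈ 0.0169 kPa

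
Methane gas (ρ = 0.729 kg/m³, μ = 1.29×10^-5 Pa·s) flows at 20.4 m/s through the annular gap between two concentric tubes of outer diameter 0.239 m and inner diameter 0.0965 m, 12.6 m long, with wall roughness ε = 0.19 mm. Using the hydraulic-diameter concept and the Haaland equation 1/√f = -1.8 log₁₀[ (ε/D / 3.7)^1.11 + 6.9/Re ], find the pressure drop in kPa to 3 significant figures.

ΔP ≈ 0.300 kPa

Hydraulic diameter D_h = 4A/P = D_o - D_i = 0.239 - 0.0965 = 0.1425 m.
Re = ρVD_h/μ = 0.729·20.4·0.1425/1.29e-05 = 1.643e+05.
ε/D_h = 0.00019/0.1425 = 0.00133; Haaland gives 1/√f = -1.8 log₁₀[0.000151+4.2e-05] = 6.687, so f = 0.02236.
ΔP = f(L/D_h)(ρV²/2) = 0.02236·12.6/0.1425·151.7 = 299.9 Pa.
ΔP = 0.300 kPa.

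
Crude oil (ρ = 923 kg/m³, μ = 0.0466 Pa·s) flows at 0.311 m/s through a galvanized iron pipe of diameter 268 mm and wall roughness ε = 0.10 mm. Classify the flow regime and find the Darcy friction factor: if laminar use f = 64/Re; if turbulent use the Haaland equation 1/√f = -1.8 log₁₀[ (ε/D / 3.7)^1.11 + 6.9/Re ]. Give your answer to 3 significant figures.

f ≈ 0.0388

Re = ρVD/μ = 923·0.311·0.268/0.0466 = 1651.
Re < 2300 → laminar, so f = 64/Re = 0.03877 (roughness is irrelevant in laminar flow).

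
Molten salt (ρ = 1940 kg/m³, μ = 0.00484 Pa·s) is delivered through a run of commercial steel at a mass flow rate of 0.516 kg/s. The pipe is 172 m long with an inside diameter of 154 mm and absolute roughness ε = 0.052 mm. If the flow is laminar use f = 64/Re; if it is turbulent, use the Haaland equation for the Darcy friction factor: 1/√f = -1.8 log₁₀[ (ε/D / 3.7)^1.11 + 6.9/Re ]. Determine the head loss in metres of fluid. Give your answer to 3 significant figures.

A = πD²/4 = π(0.154)²/4 = 0.01863 m²; mean velocity V = ṁ/(ρA) = 0.516/(1940 · 0.01863) = 0.01428 m/s.
Reynolds number Re = ρVD/μ = 1940 · 0.01428 · 0.154 / 0.00484 = 881.4.
Re < 2300 → laminar flow, so f = 64/Re = 64/881.4 = 0.07261 (the turbulent correlation is not needed).
Darcy-Weisbach: ΔP = f(L/D)(ρV²/2) = 0.07261·(172/0.154)·(1940·0.01428²/2) = 0.07261·1117·0.1978 = 16.04 Pa.
Head loss h_f = ΔP/(ρg) = 16.04/(1940·9.81) = 8.43×10^-4 m.

h_f ≈ 8.43×10^-4 m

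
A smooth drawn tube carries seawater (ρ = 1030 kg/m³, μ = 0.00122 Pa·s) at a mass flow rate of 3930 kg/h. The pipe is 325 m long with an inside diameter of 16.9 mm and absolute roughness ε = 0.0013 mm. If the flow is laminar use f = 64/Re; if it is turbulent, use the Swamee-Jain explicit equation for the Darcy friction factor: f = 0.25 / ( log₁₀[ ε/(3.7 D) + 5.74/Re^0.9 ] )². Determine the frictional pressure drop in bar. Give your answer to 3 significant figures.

ṁ = 3930 kg/h = 3930/3600 = 1.092 kg/s.
A = πD²/4 = π(0.0169)²/4 = 0.0002243 m²; mean velocity V = ṁ/(ρA) = 1.092/(1030 · 0.0002243) = 4.725 m/s.
Reynolds number Re = ρVD/μ = 1030 · 4.725 · 0.0169 / 0.00122 = 6.741e+04.
Re > 4000 → turbulent. Relative roughness ε/D = 1.3e-06/0.0169 = 7.69e-05. Swamee-Jain: f = 0.25/(log₁₀[7.69e-05/3.7 + 5.74/6.741e+04^0.9])² = 0.25/(log₁₀[2.08e-05 + 0.000259])² = 0.25/(-3.553)² = 0.0198.
Darcy-Weisbach: ΔP = f(L/D)(ρV²/2) = 0.0198·(325/0.0169)·(1030·4.725²/2) = 0.0198·1.923e+04·1.15e+04 = 4.378e+06 Pa.
ΔP = 4.378e+06 Pa = 43.8 bar.

ΔP ≈ 43.8 bar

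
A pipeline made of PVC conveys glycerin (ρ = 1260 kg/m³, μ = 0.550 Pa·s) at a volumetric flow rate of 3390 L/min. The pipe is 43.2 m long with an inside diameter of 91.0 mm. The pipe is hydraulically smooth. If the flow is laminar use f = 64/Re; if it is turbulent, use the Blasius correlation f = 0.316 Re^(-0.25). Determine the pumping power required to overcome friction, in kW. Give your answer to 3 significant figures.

P ≈ 45.1 kW

Q = 3390 L/min = 3390/60000 = 0.0565 m³/s.
Cross-sectional area A = πD²/4 = π(0.091)²/4 = 0.006504 m²; mean velocity V = Q/A = 0.0565/0.006504 = 8.687 m/s.
Reynolds number Re = ρVD/μ = 1260 · 8.687 · 0.091 / 0.55 = 1811.
Re < 2300 → laminar flow, so f = 64/Re = 64/1811 = 0.03534 (the turbulent correlation is not needed).
Darcy-Weisbach: ΔP = f(L/D)(ρV²/2) = 0.03534·(43.2/0.091)·(1260·8.687²/2) = 0.03534·474.7·4.754e+04 = 7.976e+05 Pa.
Pumping power P = QΔP = 0.0565·7.976e+05 = 45060 W = 45.1 kW.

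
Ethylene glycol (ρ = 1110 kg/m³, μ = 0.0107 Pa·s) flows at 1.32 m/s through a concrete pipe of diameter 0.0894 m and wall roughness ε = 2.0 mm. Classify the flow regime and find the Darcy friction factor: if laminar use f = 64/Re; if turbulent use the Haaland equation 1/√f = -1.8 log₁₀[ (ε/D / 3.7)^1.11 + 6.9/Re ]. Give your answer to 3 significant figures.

Re = ρVD/μ = 1110·1.32·0.0894/0.0107 = 1.224e+04.
Re > 4000 → turbulent. ε/D = 0.002/0.0894 = 0.0224; Haaland: 1/√f = -1.8 log₁₀[0.00345 + 0.000564] = 4.314, so f = 0.05373.

f ≈ 0.0537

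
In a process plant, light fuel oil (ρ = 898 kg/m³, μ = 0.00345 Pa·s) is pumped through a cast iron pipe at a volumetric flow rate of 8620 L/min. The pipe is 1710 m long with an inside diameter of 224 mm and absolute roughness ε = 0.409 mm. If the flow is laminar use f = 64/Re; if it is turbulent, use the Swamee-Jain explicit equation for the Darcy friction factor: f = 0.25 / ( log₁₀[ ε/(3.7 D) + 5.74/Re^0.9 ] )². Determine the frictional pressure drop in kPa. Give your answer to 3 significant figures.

Q = 8620 L/min = 8620/60000 = 0.1437 m³/s.
Cross-sectional area A = πD²/4 = π(0.224)²/4 = 0.03941 m²; mean velocity V = Q/A = 0.1437/0.03941 = 3.646 m/s.
Reynolds number Re = ρVD/μ = 898 · 3.646 · 0.224 / 0.00345 = 2.126e+05.
Re > 4000 → turbulent. Relative roughness ε/D = 0.000409/0.224 = 0.00183. Swamee-Jain: f = 0.25/(log₁₀[0.00183/3.7 + 5.74/2.126e+05^0.9])² = 0.25/(log₁₀[0.000493 + 9.21e-05])² = 0.25/(-3.232)² = 0.02393.
Darcy-Weisbach: ΔP = f(L/D)(ρV²/2) = 0.02393·(1710/0.224)·(898·3.646²/2) = 0.02393·7634·5967 = 1.09e+06 Pa.
ΔP = 1.09e+06 Pa = 1090 kPa.

ΔP ≈ 1090 kPa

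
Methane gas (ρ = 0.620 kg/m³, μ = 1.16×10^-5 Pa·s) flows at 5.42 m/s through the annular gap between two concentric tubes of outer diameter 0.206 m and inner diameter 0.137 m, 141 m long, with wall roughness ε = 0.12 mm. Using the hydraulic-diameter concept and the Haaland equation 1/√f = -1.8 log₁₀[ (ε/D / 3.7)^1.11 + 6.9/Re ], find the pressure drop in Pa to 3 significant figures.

Hydraulic diameter D_h = 4A/P = D_o - D_i = 0.206 - 0.137 = 0.069 m.
Re = ρVD_h/μ = 0.62·5.42·0.069/1.16e-05 = 1.999e+04.
ε/D_h = 0.00012/0.069 = 0.00174; Haaland gives 1/√f = -1.8 log₁₀[0.000202+0.000345] = 5.871, so f = 0.02901.
ΔP = f(L/D_h)(ρV²/2) = 0.02901·141/0.069·9.107 = 539.9 Pa.

ΔP ≈ 540 Pa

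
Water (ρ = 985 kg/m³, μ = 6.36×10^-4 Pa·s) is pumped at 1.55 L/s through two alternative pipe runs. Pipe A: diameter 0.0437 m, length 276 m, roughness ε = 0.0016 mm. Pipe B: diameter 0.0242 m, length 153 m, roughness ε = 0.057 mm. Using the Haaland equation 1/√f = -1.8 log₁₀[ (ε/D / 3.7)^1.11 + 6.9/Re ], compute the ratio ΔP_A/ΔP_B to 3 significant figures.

Pipe A: V = Q/A = 0.00155/0.0015 = 1.033 m/s; Re = 6.994e+04; ε/D = 3.66e-05; Haaland → f = 0.01935; ΔP_A = f(L/D)(ρV²/2) = 6.428e+04 Pa.
Pipe B: V = Q/A = 0.00155/0.00046 = 3.37 m/s; Re = 1.263e+05; ε/D = 0.00236; Haaland → f = 0.02562; ΔP_B = f(L/D)(ρV²/2) = 9.058e+05 Pa.
ΔP_A/ΔP_B = 6.428e+04/9.058e+05 = 0.0710.

ΔP_A/ΔP_B ≈ 0.0710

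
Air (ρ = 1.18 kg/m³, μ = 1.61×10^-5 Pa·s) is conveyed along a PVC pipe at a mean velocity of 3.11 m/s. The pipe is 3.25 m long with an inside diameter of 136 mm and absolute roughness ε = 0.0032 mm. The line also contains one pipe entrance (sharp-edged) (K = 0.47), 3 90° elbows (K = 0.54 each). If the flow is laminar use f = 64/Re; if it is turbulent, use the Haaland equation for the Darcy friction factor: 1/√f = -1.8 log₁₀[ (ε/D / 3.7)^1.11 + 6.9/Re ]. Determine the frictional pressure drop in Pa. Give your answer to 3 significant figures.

Reynolds number Re = ρVD/μ = 1.18 · 3.11 · 0.136 / 1.61e-05 = 3.1e+04.
Re > 4000 → turbulent. Relative roughness ε/D = 3.2e-06/0.136 = 2.35e-05. Haaland: 1/√f = -1.8 log₁₀[(2.35e-05/3.7)^1.11 + 6.9/3.1e+04] = -1.8 log₁₀[1.71e-06 + 0.000223] = 6.569, so f = 0.02318.
Total minor-loss coefficient ΣK = 1·0.47 + 3·0.54 = 2.09.
ΔP = [f·L/D + ΣK]·(ρV²/2) = [0.02318·3.25/0.136 + 2.09]·(1.18·3.11²/2) = [0.5539 + 2.09]·5.707 = 15.09 Pa.

ΔP ≈ 15.1 Pa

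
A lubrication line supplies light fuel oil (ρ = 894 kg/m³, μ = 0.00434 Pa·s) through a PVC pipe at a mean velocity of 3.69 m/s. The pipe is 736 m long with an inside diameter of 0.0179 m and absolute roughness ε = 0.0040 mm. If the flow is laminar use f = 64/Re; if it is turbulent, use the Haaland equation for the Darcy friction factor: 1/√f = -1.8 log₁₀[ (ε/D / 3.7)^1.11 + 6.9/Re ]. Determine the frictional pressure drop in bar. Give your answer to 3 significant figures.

Reynolds number Re = ρVD/μ = 894 · 3.69 · 0.0179 / 0.00434 = 1.361e+04.
Re > 4000 → turbulent. Relative roughness ε/D = 4e-06/0.0179 = 0.000223. Haaland: 1/√f = -1.8 log₁₀[(0.000223/3.7)^1.11 + 6.9/1.361e+04] = -1.8 log₁₀[2.07e-05 + 0.000507] = 5.899, so f = 0.02873.
Darcy-Weisbach: ΔP = f(L/D)(ρV²/2) = 0.02873·(736/0.0179)·(894·3.69²/2) = 0.02873·4.112e+04·6086 = 7.191e+06 Pa.
ΔP = 7.191e+06 Pa = 71.9 bar.

ΔP ≈ 71.9 bar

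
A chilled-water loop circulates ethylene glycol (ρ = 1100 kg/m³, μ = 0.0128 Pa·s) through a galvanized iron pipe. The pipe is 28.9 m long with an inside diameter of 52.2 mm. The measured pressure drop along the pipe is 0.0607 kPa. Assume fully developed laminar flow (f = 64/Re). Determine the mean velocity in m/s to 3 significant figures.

V ≈ 0.0140 m/s

For laminar flow, f = 64/Re with Re = ρVD/μ, so Darcy-Weisbach reduces to ΔP = 32μLV/D². Solving for V: V = ΔP·D²/(32μL) = 60.7·(0.0522)²/(32·0.0128·28.9) = 0.01397 m/s.
Check: Re = ρVD/μ = 1100·0.01397·0.0522/0.0128 = 62.68 < 2300, so the laminar assumption holds.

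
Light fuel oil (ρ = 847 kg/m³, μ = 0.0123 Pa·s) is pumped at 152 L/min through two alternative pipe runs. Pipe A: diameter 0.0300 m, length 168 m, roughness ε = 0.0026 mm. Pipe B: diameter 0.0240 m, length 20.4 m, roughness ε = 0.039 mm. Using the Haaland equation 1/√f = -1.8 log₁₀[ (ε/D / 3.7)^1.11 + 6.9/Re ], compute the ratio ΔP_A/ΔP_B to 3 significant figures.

ΔP_A/ΔP_B ≈ 2.70

Pipe A: V = Q/A = 0.002533/0.0007069 = 3.584 m/s; Re = 7404; ε/D = 8.67e-05; Haaland → f = 0.03368; ΔP_A = f(L/D)(ρV²/2) = 1.026e+06 Pa.
Pipe B: V = Q/A = 0.002533/0.0004524 = 5.6 m/s; Re = 9255; ε/D = 0.00162; Haaland → f = 0.03362; ΔP_B = f(L/D)(ρV²/2) = 3.795e+05 Pa.
ΔP_A/ΔP_B = 1.026e+06/3.795e+05 = 2.70.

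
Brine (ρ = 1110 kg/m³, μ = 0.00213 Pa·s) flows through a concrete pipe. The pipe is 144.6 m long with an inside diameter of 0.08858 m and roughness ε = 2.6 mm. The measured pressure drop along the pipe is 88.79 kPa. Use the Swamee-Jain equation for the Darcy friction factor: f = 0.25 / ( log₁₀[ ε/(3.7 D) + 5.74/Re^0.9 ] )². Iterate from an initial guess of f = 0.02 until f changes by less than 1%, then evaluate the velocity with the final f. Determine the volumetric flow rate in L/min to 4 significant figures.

Q ≈ 482.7 L/min

Rearranging Darcy-Weisbach: V = √(2·ΔP·D/(f·L·ρ)). With ε/D = 0.0026/0.08858 = 0.0294, iterate starting from f = 0.02:
  f = 0.02 → V = √(2·8.879e+04·0.08858/(0.02·144.6·1110)) = 2.214 m/s; Re = ρVD/μ = 1.022e+05; f → 0.05718
  f = 0.05718 → V = 1.309 m/s; Re = 6.043e+04; f → 0.0575
Converged (Δf/f < 1%). With the final f = 0.0575: V = √(2·8.879e+04·0.08858/(0.0575·144.6·1110)) = 1.306 m/s.
Q = V·A = 1.306·(π/4·0.08858²) = 0.008046 m³/s = 482.7 L/min.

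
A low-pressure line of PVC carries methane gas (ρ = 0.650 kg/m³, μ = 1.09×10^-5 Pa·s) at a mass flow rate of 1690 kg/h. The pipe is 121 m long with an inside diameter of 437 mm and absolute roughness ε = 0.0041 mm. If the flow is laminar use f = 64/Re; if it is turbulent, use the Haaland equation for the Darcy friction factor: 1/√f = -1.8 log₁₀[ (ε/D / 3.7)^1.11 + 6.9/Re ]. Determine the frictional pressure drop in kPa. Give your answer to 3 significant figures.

ṁ = 1690 kg/h = 1690/3600 = 0.4694 kg/s.
A = πD²/4 = π(0.437)²/4 = 0.15 m²; mean velocity V = ṁ/(ρA) = 0.4694/(0.65 · 0.15) = 4.815 m/s.
Reynolds number Re = ρVD/μ = 0.65 · 4.815 · 0.437 / 1.09e-05 = 1.255e+05.
Re > 4000 → turbulent. Relative roughness ε/D = 4.1e-06/0.437 = 9.38e-06. Haaland: 1/√f = -1.8 log₁₀[(9.38e-06/3.7)^1.11 + 6.9/1.255e+05] = -1.8 log₁₀[6.15e-07 + 5.5e-05] = 7.659, so f = 0.01705.
Darcy-Weisbach: ΔP = f(L/D)(ρV²/2) = 0.01705·(121/0.437)·(0.65·4.815²/2) = 0.01705·276.9·7.536 = 35.57 Pa.
ΔP = 35.57 Pa = 0.0356 kPa.

ΔP ≈ 0.0356 kPa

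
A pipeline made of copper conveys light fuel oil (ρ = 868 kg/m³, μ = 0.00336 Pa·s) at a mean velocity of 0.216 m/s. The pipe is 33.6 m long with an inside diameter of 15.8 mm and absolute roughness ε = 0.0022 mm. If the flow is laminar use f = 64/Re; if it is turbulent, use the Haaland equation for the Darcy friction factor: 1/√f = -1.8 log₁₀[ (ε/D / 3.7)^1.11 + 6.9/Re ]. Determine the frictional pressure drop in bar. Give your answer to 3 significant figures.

Reynolds number Re = ρVD/μ = 868 · 0.216 · 0.0158 / 0.00336 = 881.6.
Re < 2300 → laminar flow, so f = 64/Re = 64/881.6 = 0.07259 (the turbulent correlation is not needed).
Darcy-Weisbach: ΔP = f(L/D)(ρV²/2) = 0.07259·(33.6/0.0158)·(868·0.216²/2) = 0.07259·2127·20.25 = 3126 Pa.
ΔP = 3126 Pa = 0.0313 bar.

ΔP ≈ 0.0313 bar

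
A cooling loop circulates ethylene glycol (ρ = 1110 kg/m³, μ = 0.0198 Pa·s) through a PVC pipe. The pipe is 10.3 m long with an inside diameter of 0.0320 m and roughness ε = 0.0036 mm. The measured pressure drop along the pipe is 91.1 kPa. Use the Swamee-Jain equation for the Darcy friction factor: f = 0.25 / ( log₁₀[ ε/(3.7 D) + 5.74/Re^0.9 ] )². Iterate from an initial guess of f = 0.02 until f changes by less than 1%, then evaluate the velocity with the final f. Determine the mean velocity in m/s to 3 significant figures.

Rearranging Darcy-Weisbach: V = √(2·ΔP·D/(f·L·ρ)). With ε/D = 3.6e-06/0.032 = 0.000112, iterate starting from f = 0.02:
  f = 0.02 → V = √(2·9.11e+04·0.032/(0.02·10.3·1110)) = 5.05 m/s; Re = ρVD/μ = 9059; f → 0.03202
  f = 0.03202 → V = 3.991 m/s; Re = 7159; f → 0.0342
  f = 0.0342 → V = 3.862 m/s; Re = 6927; f → 0.03452
Converged (Δf/f < 1%). With the final f = 0.03452: V = √(2·9.11e+04·0.032/(0.03452·10.3·1110)) = 3.843 m/s.

V ≈ 3.84 m/s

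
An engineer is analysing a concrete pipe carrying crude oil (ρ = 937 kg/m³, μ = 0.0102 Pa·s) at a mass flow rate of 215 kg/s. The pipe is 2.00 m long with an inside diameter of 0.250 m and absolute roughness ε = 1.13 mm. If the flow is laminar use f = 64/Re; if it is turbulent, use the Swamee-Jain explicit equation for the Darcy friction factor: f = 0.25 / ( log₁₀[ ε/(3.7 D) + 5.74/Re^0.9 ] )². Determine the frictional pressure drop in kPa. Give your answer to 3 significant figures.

A = πD²/4 = π(0.25)²/4 = 0.04909 m²; mean velocity V = ṁ/(ρA) = 215/(937 · 0.04909) = 4.674 m/s.
Reynolds number Re = ρVD/μ = 937 · 4.674 · 0.25 / 0.0102 = 1.074e+05.
Re > 4000 → turbulent. Relative roughness ε/D = 0.00113/0.25 = 0.00452. Swamee-Jain: f = 0.25/(log₁₀[0.00452/3.7 + 5.74/1.074e+05^0.9])² = 0.25/(log₁₀[0.00122 + 0.00017])² = 0.25/(-2.856)² = 0.03064.
Darcy-Weisbach: ΔP = f(L/D)(ρV²/2) = 0.03064·(2/0.25)·(937·4.674²/2) = 0.03064·8·1.024e+04 = 2509 Pa.
ΔP = 2509 Pa = 2.51 kPa.

ΔP ≈ 2.51 kPa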